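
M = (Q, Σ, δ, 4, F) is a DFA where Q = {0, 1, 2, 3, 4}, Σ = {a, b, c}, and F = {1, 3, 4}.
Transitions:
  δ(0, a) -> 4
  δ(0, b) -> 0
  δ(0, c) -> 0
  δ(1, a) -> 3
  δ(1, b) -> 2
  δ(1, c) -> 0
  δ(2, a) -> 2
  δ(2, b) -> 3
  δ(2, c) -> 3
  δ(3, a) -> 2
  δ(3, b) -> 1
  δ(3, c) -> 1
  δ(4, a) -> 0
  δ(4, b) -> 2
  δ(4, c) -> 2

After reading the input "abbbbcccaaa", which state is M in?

4

4 --a--> 0
0 --b--> 0
0 --b--> 0
0 --b--> 0
0 --b--> 0
0 --c--> 0
0 --c--> 0
0 --c--> 0
0 --a--> 4
4 --a--> 0
0 --a--> 4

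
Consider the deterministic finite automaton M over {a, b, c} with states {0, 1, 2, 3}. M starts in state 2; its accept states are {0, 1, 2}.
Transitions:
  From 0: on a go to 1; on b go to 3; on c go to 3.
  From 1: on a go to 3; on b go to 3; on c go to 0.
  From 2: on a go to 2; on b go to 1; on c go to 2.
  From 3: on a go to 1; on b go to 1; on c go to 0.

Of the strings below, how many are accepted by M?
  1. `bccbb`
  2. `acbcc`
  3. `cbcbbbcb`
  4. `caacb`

1

`bccbb`: rejected
`acbcc`: rejected
`cbcbbbcb`: rejected
`caacb`: accepted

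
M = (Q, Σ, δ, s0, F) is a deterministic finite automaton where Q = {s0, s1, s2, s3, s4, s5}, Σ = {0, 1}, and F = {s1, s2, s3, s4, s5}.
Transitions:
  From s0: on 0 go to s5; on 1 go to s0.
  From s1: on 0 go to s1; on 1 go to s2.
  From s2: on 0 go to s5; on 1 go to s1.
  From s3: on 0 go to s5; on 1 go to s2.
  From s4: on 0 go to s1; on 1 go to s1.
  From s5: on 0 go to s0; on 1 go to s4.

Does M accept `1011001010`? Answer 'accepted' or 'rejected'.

accepted

s0 --1--> s0
s0 --0--> s5
s5 --1--> s4
s4 --1--> s1
s1 --0--> s1
s1 --0--> s1
s1 --1--> s2
s2 --0--> s5
s5 --1--> s4
s4 --0--> s1
End in state s1, which is an accepting state.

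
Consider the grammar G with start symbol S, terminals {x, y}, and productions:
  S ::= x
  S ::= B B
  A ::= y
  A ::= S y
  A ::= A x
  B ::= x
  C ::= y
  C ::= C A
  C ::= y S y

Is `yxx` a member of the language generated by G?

no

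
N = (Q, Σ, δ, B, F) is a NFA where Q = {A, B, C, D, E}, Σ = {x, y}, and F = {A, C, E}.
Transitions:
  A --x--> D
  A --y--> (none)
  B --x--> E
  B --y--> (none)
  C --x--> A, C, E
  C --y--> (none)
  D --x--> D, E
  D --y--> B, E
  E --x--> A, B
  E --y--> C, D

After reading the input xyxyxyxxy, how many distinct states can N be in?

Start: {B}
read x: {E}
read y: {C, D}
read x: {A, C, D, E}
read y: {B, C, D, E}
read x: {A, B, C, D, E}
read y: {B, C, D, E}
read x: {A, B, C, D, E}
read x: {A, B, C, D, E}
read y: {B, C, D, E}
Final reachable set {B, C, D, E} has 4 states.

4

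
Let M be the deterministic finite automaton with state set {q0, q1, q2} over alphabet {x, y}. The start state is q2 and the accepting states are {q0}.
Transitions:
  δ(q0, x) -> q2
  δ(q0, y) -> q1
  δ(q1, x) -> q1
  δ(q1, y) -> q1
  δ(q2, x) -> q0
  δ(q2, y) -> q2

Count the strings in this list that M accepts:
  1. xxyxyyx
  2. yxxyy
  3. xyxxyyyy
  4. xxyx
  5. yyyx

xxyxyyx: rejected
yxxyy: rejected
xyxxyyyy: rejected
xxyx: accepted
yyyx: accepted

2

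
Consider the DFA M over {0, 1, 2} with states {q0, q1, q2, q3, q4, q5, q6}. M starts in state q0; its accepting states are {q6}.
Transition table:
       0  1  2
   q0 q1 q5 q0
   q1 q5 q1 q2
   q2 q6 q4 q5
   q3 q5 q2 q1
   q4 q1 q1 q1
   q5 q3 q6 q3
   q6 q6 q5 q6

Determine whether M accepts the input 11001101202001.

rejected

q0 --1--> q5
q5 --1--> q6
q6 --0--> q6
q6 --0--> q6
q6 --1--> q5
q5 --1--> q6
q6 --0--> q6
q6 --1--> q5
q5 --2--> q3
q3 --0--> q5
q5 --2--> q3
q3 --0--> q5
q5 --0--> q3
q3 --1--> q2
End in state q2, which is not an accepting state.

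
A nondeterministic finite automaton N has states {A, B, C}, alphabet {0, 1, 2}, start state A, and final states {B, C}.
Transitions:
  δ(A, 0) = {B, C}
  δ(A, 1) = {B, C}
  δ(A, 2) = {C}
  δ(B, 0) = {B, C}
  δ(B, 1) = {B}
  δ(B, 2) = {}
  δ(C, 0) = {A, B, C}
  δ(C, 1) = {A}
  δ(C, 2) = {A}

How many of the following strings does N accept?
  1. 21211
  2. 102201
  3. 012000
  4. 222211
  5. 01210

21211: accepted
102201: accepted
012000: accepted
222211: accepted
01210: accepted

5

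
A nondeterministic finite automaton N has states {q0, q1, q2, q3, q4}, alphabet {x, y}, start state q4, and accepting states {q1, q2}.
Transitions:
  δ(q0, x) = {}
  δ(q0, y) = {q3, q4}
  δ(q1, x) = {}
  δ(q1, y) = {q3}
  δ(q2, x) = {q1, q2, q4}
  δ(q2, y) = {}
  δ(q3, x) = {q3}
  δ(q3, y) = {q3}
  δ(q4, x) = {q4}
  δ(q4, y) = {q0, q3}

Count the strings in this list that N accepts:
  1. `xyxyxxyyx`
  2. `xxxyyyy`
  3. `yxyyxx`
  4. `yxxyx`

`xyxyxxyyx`: rejected
`xxxyyyy`: rejected
`yxyyxx`: rejected
`yxxyx`: rejected

0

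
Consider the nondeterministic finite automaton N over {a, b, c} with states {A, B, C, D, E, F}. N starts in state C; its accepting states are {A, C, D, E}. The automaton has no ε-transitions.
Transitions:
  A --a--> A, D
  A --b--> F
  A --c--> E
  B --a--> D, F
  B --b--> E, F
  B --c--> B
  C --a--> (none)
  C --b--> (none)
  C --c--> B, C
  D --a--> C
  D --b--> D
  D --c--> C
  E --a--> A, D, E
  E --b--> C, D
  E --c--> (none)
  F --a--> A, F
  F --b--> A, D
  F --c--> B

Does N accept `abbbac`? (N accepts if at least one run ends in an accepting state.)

rejected

Start: {C}
read a: {}
The reachable set is empty and stays empty for the remaining 5 symbols.
Reachable ∩ accepting = {} — empty.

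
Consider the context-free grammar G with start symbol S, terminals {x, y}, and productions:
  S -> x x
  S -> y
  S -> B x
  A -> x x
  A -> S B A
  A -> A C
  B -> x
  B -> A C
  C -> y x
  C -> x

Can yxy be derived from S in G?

no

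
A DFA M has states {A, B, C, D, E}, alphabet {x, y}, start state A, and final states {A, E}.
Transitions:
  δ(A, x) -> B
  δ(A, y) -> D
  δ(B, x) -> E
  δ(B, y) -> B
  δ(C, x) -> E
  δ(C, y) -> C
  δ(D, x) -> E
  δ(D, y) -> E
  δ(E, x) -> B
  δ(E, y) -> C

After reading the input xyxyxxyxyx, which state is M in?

A --x--> B
B --y--> B
B --x--> E
E --y--> C
C --x--> E
E --x--> B
B --y--> B
B --x--> E
E --y--> C
C --x--> E

E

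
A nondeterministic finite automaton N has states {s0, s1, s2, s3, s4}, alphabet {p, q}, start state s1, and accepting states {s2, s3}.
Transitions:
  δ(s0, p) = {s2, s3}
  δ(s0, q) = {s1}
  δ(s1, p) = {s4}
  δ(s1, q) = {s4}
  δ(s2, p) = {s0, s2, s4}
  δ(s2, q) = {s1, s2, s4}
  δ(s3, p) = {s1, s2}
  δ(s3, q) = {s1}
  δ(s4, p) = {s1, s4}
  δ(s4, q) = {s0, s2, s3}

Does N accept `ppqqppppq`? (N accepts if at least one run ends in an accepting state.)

accepted

Start: {s1}
read p: {s4}
read p: {s1, s4}
read q: {s0, s2, s3, s4}
read q: {s0, s1, s2, s3, s4}
read p: {s0, s1, s2, s3, s4}
read p: {s0, s1, s2, s3, s4}
read p: {s0, s1, s2, s3, s4}
read p: {s0, s1, s2, s3, s4}
read q: {s0, s1, s2, s3, s4}
Reachable ∩ accepting = {s2, s3} — nonempty.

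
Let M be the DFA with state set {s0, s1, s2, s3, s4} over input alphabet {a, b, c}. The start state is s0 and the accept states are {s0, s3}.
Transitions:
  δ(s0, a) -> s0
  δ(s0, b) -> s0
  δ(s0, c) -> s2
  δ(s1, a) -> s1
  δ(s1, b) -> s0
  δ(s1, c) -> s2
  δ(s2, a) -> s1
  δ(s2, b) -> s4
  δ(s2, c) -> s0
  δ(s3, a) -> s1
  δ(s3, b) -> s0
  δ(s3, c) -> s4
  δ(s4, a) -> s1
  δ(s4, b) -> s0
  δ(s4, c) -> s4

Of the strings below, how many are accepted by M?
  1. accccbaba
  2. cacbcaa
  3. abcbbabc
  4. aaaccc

1

accccbaba: accepted
cacbcaa: rejected
abcbbabc: rejected
aaaccc: rejected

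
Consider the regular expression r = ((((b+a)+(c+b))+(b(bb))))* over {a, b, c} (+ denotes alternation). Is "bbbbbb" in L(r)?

yes

Split into 6 pieces b · b · b · b · b · b; each matches (((b+a)+(c+b))+(b(bb))).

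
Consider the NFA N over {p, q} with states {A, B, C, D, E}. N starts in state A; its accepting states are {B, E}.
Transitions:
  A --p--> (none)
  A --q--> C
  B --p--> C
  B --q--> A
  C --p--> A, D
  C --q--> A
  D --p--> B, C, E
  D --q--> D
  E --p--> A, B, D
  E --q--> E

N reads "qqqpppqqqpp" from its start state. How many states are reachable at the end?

Start: {A}
read q: {C}
read q: {A}
read q: {C}
read p: {A, D}
read p: {B, C, E}
read p: {A, B, C, D}
read q: {A, C, D}
read q: {A, C, D}
read q: {A, C, D}
read p: {A, B, C, D, E}
read p: {A, B, C, D, E}
Final reachable set {A, B, C, D, E} has 5 states.

5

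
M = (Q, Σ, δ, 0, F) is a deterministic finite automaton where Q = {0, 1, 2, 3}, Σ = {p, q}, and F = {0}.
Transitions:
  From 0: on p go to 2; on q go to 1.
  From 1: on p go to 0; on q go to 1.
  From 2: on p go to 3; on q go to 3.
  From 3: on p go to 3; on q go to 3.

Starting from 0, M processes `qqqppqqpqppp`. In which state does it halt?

3

0 --q--> 1
1 --q--> 1
1 --q--> 1
1 --p--> 0
0 --p--> 2
2 --q--> 3
3 --q--> 3
3 --p--> 3
3 --q--> 3
3 --p--> 3
3 --p--> 3
3 --p--> 3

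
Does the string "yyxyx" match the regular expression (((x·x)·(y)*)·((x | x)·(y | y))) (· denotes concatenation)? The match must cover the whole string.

No split of yyxyx into u·v has ((x·x)·(y)*) matching u and ((x|x)·(y|y)) matching v.

no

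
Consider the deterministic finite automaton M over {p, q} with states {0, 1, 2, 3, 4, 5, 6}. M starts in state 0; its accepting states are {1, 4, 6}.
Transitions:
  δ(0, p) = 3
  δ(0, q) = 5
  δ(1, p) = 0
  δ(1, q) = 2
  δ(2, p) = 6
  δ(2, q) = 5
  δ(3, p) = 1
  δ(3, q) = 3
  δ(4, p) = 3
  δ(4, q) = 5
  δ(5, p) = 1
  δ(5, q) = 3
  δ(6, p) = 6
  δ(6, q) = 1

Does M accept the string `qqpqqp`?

0 --q--> 5
5 --q--> 3
3 --p--> 1
1 --q--> 2
2 --q--> 5
5 --p--> 1
End in state 1, which is an accepting state.

accepted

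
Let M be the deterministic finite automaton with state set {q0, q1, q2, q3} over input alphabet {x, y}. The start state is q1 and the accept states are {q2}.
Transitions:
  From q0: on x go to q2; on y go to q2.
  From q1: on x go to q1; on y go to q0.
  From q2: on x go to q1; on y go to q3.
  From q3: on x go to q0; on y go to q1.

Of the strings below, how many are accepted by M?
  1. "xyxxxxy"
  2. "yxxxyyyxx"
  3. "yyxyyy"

1

"xyxxxxy": rejected
"yxxxyyyxx": accepted
"yyxyyy": rejected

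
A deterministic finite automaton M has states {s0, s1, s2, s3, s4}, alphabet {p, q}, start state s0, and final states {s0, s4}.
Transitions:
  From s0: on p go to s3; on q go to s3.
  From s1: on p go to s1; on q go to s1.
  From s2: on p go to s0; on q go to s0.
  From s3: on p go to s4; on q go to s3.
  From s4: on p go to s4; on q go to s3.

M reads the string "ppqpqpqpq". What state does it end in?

s3

s0 --p--> s3
s3 --p--> s4
s4 --q--> s3
s3 --p--> s4
s4 --q--> s3
s3 --p--> s4
s4 --q--> s3
s3 --p--> s4
s4 --q--> s3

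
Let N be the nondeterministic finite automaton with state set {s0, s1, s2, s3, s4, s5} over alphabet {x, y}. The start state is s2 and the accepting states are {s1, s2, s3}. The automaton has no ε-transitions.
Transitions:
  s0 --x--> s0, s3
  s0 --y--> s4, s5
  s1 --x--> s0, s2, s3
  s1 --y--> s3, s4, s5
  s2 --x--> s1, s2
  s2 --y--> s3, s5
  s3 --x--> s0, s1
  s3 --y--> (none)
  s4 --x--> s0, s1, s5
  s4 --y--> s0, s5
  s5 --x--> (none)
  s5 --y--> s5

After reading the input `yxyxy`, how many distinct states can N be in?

3

Start: {s2}
read y: {s3, s5}
read x: {s0, s1}
read y: {s3, s4, s5}
read x: {s0, s1, s5}
read y: {s3, s4, s5}
Final reachable set {s3, s4, s5} has 3 states.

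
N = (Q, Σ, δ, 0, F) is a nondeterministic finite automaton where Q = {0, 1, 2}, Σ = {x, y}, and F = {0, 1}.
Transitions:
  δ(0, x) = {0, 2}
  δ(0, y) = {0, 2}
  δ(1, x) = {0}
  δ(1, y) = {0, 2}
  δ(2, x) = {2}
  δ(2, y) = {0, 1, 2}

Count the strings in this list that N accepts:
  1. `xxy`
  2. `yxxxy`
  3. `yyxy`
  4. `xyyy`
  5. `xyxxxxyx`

`xxy`: accepted
`yxxxy`: accepted
`yyxy`: accepted
`xyyy`: accepted
`xyxxxxyx`: accepted

5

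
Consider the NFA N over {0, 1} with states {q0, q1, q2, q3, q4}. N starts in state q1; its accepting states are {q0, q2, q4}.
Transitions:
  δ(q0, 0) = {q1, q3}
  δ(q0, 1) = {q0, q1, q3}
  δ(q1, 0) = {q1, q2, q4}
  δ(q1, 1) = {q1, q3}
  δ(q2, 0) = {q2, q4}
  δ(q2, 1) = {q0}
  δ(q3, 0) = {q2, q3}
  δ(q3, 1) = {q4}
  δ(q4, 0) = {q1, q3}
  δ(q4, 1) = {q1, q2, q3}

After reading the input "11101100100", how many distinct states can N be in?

4

Start: {q1}
read 1: {q1, q3}
read 1: {q1, q3, q4}
read 1: {q1, q2, q3, q4}
read 0: {q1, q2, q3, q4}
read 1: {q0, q1, q2, q3, q4}
read 1: {q0, q1, q2, q3, q4}
read 0: {q1, q2, q3, q4}
read 0: {q1, q2, q3, q4}
read 1: {q0, q1, q2, q3, q4}
read 0: {q1, q2, q3, q4}
read 0: {q1, q2, q3, q4}
Final reachable set {q1, q2, q3, q4} has 4 states.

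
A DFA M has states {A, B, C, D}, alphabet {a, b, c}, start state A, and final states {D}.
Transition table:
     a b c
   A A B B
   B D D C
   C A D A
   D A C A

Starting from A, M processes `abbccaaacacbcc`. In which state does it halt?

A

A --a--> A
A --b--> B
B --b--> D
D --c--> A
A --c--> B
B --a--> D
D --a--> A
A --a--> A
A --c--> B
B --a--> D
D --c--> A
A --b--> B
B --c--> C
C --c--> A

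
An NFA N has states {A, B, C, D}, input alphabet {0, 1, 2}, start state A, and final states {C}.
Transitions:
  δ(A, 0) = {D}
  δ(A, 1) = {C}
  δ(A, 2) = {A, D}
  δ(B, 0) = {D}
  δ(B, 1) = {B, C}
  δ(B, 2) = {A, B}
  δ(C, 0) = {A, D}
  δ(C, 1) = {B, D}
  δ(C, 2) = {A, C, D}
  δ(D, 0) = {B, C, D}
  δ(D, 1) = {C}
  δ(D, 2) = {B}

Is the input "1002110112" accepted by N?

accepted

Start: {A}
read 1: {C}
read 0: {A, D}
read 0: {B, C, D}
read 2: {A, B, C, D}
read 1: {B, C, D}
read 1: {B, C, D}
read 0: {A, B, C, D}
read 1: {B, C, D}
read 1: {B, C, D}
read 2: {A, B, C, D}
Reachable ∩ accepting = {C} — nonempty.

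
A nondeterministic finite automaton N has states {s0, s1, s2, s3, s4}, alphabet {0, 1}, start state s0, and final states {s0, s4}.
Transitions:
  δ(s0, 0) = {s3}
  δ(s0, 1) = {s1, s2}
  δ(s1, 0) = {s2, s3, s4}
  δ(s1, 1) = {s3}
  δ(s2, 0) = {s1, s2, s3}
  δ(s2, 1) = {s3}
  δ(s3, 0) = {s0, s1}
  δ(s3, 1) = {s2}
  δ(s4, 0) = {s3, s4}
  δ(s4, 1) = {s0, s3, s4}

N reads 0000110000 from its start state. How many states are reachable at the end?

Start: {s0}
read 0: {s3}
read 0: {s0, s1}
read 0: {s2, s3, s4}
read 0: {s0, s1, s2, s3, s4}
read 1: {s0, s1, s2, s3, s4}
read 1: {s0, s1, s2, s3, s4}
read 0: {s0, s1, s2, s3, s4}
read 0: {s0, s1, s2, s3, s4}
read 0: {s0, s1, s2, s3, s4}
read 0: {s0, s1, s2, s3, s4}
Final reachable set {s0, s1, s2, s3, s4} has 5 states.

5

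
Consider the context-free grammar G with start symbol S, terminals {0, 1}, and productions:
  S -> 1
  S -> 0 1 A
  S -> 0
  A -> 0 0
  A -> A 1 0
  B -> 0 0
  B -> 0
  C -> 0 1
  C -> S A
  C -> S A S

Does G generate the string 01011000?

no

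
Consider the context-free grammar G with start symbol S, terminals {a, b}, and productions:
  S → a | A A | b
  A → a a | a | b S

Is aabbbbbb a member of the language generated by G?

no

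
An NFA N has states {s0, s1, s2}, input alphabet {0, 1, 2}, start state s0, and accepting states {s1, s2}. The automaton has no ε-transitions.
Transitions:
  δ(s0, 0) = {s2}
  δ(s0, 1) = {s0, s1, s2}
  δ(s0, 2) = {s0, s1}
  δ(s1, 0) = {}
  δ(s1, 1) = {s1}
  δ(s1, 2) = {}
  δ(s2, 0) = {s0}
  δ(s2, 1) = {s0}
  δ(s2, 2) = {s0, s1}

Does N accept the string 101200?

rejected

Start: {s0}
read 1: {s0, s1, s2}
read 0: {s0, s2}
read 1: {s0, s1, s2}
read 2: {s0, s1}
read 0: {s2}
read 0: {s0}
Reachable ∩ accepting = {} — empty.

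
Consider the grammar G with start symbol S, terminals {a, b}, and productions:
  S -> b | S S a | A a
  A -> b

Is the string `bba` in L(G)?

S ⇒ SSa ⇒ bSa ⇒ bba

yes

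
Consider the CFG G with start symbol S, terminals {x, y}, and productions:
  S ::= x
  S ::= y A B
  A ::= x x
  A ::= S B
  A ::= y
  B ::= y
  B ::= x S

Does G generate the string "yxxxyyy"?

yes

S ⇒ yAB ⇒ yxxB ⇒ yxxxS ⇒ yxxxyAB ⇒ yxxxyyB ⇒ yxxxyyy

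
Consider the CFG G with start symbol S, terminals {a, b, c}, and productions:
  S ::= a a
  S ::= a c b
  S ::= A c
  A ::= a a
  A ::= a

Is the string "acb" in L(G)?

S ⇒ acb

yes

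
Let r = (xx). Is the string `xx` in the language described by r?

Split as x·x: x matches x and x matches x.

yes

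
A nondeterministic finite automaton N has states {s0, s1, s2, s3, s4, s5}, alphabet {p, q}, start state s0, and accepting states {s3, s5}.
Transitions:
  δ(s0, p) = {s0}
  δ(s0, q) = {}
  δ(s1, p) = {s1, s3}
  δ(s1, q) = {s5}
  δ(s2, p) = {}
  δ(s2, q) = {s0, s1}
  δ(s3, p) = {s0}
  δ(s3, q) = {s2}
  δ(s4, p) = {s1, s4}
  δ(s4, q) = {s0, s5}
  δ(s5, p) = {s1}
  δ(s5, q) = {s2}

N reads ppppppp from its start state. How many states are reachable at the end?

1

Start: {s0}
read p: {s0}
read p: {s0}
read p: {s0}
read p: {s0}
read p: {s0}
read p: {s0}
read p: {s0}
Final reachable set {s0} has 1 state.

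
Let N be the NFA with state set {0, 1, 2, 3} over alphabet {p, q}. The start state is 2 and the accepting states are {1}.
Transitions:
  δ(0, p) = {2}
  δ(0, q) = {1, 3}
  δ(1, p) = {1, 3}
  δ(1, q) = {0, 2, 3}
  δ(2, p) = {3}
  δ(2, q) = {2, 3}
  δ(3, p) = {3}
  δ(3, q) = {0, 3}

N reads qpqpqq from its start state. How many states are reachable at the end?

Start: {2}
read q: {2, 3}
read p: {3}
read q: {0, 3}
read p: {2, 3}
read q: {0, 2, 3}
read q: {0, 1, 2, 3}
Final reachable set {0, 1, 2, 3} has 4 states.

4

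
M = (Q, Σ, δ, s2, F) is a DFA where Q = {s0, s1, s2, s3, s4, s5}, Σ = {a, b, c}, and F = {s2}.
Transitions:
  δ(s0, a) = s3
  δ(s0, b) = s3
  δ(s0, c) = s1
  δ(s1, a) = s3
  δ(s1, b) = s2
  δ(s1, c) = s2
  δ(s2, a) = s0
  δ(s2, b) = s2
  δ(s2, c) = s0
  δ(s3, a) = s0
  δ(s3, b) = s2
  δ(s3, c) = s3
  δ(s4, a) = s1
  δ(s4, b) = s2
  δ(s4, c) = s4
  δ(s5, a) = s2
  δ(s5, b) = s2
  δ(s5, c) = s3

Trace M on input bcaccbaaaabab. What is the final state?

s2 --b--> s2
s2 --c--> s0
s0 --a--> s3
s3 --c--> s3
s3 --c--> s3
s3 --b--> s2
s2 --a--> s0
s0 --a--> s3
s3 --a--> s0
s0 --a--> s3
s3 --b--> s2
s2 --a--> s0
s0 --b--> s3

s3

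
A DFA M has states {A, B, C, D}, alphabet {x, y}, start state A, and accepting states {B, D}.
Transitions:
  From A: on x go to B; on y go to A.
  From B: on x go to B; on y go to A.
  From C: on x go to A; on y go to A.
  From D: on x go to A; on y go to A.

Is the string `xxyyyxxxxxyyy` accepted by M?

rejected

A --x--> B
B --x--> B
B --y--> A
A --y--> A
A --y--> A
A --x--> B
B --x--> B
B --x--> B
B --x--> B
B --x--> B
B --y--> A
A --y--> A
A --y--> A
End in state A, which is not an accepting state.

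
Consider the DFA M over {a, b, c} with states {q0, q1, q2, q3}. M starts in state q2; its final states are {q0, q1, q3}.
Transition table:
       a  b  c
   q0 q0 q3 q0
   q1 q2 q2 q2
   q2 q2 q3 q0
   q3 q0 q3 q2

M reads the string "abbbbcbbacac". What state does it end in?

q2 --a--> q2
q2 --b--> q3
q3 --b--> q3
q3 --b--> q3
q3 --b--> q3
q3 --c--> q2
q2 --b--> q3
q3 --b--> q3
q3 --a--> q0
q0 --c--> q0
q0 --a--> q0
q0 --c--> q0

q0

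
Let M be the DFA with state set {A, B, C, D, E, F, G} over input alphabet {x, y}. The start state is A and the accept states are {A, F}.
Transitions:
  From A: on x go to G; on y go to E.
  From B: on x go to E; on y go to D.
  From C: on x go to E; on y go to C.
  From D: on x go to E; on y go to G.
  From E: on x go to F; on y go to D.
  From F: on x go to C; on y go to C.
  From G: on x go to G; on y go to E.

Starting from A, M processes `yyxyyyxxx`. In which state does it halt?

E

A --y--> E
E --y--> D
D --x--> E
E --y--> D
D --y--> G
G --y--> E
E --x--> F
F --x--> C
C --x--> E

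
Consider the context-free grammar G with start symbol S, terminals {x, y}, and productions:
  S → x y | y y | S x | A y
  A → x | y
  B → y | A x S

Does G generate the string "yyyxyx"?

no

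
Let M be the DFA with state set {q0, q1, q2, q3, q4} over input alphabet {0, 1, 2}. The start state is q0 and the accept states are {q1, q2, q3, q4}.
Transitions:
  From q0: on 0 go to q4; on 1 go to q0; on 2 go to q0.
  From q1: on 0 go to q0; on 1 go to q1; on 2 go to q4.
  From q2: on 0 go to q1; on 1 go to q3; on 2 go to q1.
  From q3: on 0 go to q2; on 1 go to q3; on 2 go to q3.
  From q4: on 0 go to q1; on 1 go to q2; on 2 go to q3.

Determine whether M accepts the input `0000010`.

rejected

q0 --0--> q4
q4 --0--> q1
q1 --0--> q0
q0 --0--> q4
q4 --0--> q1
q1 --1--> q1
q1 --0--> q0
End in state q0, which is not an accepting state.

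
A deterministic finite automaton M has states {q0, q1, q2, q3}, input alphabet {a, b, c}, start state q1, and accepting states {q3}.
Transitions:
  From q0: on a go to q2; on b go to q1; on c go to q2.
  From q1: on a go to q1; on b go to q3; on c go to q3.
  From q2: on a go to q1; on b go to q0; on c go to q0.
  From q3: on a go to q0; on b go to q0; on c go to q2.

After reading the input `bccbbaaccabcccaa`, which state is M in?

q1 --b--> q3
q3 --c--> q2
q2 --c--> q0
q0 --b--> q1
q1 --b--> q3
q3 --a--> q0
q0 --a--> q2
q2 --c--> q0
q0 --c--> q2
q2 --a--> q1
q1 --b--> q3
q3 --c--> q2
q2 --c--> q0
q0 --c--> q2
q2 --a--> q1
q1 --a--> q1

q1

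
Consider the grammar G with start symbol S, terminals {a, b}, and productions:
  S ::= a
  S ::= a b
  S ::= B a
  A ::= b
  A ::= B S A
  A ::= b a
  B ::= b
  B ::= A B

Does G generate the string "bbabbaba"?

S ⇒ Ba ⇒ ABa ⇒ bBa ⇒ bABa ⇒ bbaBa ⇒ bbaABa ⇒ bbabBa ⇒ bbabABa ⇒ bbabbaBa ⇒ bbabbaba

yes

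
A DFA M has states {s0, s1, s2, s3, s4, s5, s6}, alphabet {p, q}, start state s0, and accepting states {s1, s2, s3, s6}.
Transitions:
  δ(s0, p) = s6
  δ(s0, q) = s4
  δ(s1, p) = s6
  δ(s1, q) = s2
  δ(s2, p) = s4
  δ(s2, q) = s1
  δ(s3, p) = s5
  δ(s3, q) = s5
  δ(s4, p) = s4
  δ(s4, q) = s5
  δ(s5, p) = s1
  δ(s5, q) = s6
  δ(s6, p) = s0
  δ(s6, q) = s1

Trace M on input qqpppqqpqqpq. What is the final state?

s1

s0 --q--> s4
s4 --q--> s5
s5 --p--> s1
s1 --p--> s6
s6 --p--> s0
s0 --q--> s4
s4 --q--> s5
s5 --p--> s1
s1 --q--> s2
s2 --q--> s1
s1 --p--> s6
s6 --q--> s1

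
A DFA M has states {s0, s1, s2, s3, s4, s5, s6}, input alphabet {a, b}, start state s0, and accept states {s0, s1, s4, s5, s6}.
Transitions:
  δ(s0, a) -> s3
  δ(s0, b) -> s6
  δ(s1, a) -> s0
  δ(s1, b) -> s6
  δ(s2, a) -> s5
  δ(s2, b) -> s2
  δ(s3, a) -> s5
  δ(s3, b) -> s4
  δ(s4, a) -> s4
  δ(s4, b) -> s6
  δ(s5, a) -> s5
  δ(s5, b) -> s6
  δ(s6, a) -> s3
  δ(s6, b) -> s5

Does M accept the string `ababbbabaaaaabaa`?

s0 --a--> s3
s3 --b--> s4
s4 --a--> s4
s4 --b--> s6
s6 --b--> s5
s5 --b--> s6
s6 --a--> s3
s3 --b--> s4
s4 --a--> s4
s4 --a--> s4
s4 --a--> s4
s4 --a--> s4
s4 --a--> s4
s4 --b--> s6
s6 --a--> s3
s3 --a--> s5
End in state s5, which is an accepting state.

accepted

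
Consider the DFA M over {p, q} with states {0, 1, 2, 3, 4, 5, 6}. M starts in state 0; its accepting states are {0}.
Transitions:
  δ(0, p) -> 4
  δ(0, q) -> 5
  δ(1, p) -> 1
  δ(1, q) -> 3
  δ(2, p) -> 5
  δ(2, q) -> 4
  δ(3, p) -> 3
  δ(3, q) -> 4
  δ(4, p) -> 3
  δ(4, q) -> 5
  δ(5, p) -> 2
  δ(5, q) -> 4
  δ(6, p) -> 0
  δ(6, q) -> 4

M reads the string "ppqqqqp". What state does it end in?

0 --p--> 4
4 --p--> 3
3 --q--> 4
4 --q--> 5
5 --q--> 4
4 --q--> 5
5 --p--> 2

2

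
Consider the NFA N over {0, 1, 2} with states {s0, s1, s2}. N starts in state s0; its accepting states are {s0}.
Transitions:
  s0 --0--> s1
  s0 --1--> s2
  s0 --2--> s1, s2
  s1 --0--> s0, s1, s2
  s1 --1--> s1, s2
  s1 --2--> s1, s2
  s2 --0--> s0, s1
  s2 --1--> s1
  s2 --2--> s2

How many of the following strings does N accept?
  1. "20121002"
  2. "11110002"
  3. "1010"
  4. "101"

"20121002": rejected
"11110002": rejected
"1010": accepted
"101": rejected

1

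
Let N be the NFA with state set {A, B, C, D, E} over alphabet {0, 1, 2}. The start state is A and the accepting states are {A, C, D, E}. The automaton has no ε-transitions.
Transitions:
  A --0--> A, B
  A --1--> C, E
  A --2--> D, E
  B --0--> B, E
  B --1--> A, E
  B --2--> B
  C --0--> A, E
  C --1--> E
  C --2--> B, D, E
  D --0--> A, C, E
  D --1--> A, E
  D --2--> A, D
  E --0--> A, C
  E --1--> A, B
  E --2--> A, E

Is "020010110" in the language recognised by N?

Start: {A}
read 0: {A, B}
read 2: {B, D, E}
read 0: {A, B, C, E}
read 0: {A, B, C, E}
read 1: {A, B, C, E}
read 0: {A, B, C, E}
read 1: {A, B, C, E}
read 1: {A, B, C, E}
read 0: {A, B, C, E}
Reachable ∩ accepting = {A, C, E} — nonempty.

accepted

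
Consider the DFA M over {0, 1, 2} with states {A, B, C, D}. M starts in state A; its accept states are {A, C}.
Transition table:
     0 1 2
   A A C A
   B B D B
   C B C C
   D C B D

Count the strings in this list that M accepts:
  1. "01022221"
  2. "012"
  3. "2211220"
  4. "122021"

"01022221": rejected
"012": accepted
"2211220": rejected
"122021": rejected

1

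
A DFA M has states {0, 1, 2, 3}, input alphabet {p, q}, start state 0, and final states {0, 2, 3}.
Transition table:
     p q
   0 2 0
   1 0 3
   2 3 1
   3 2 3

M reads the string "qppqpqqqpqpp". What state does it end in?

2

0 --q--> 0
0 --p--> 2
2 --p--> 3
3 --q--> 3
3 --p--> 2
2 --q--> 1
1 --q--> 3
3 --q--> 3
3 --p--> 2
2 --q--> 1
1 --p--> 0
0 --p--> 2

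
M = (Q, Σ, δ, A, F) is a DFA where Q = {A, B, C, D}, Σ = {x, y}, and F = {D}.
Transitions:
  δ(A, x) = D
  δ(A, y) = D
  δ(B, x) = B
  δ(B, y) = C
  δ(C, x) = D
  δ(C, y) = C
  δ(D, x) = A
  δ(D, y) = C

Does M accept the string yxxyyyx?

A --y--> D
D --x--> A
A --x--> D
D --y--> C
C --y--> C
C --y--> C
C --x--> D
End in state D, which is an accepting state.

accepted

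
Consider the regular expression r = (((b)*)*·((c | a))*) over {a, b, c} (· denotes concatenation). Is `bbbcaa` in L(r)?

yes

Split as bbb·caa: ((b)*)* matches bbb and ((c|a))* matches caa.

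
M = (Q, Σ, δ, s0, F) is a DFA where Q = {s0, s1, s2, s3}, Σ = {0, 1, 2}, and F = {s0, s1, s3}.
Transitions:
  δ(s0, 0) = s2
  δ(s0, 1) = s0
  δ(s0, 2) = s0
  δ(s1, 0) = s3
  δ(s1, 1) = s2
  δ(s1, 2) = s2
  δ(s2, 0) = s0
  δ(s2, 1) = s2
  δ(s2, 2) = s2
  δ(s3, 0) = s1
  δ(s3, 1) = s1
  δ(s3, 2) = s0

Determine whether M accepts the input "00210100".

s0 --0--> s2
s2 --0--> s0
s0 --2--> s0
s0 --1--> s0
s0 --0--> s2
s2 --1--> s2
s2 --0--> s0
s0 --0--> s2
End in state s2, which is not an accepting state.

rejected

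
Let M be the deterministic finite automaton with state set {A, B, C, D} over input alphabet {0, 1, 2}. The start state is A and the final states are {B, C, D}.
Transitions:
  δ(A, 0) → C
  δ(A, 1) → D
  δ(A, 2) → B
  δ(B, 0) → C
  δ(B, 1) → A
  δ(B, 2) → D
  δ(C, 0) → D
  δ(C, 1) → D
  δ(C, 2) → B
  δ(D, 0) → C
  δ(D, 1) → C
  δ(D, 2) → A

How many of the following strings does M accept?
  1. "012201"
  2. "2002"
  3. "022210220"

2

"012201": accepted
"2002": rejected
"022210220": accepted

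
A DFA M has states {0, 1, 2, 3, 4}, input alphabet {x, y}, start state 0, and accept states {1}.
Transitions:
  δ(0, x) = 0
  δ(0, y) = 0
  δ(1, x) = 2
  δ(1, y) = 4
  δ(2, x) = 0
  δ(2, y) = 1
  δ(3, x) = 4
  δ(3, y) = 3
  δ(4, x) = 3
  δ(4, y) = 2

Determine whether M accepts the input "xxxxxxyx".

rejected

0 --x--> 0
0 --x--> 0
0 --x--> 0
0 --x--> 0
0 --x--> 0
0 --x--> 0
0 --y--> 0
0 --x--> 0
End in state 0, which is not an accepting state.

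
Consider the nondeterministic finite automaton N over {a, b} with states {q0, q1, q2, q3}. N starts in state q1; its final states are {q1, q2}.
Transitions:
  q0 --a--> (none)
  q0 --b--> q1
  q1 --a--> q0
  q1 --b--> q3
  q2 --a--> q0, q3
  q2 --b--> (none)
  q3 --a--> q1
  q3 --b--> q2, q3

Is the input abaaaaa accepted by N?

Start: {q1}
read a: {q0}
read b: {q1}
read a: {q0}
read a: {}
The reachable set is empty and stays empty for the remaining 3 symbols.
Reachable ∩ accepting = {} — empty.

rejected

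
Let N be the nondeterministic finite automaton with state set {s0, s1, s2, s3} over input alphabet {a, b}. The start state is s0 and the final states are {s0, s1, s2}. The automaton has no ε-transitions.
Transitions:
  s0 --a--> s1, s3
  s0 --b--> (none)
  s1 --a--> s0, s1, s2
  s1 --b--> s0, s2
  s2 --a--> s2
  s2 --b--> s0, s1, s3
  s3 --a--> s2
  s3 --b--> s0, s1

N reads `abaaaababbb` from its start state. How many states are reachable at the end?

4

Start: {s0}
read a: {s1, s3}
read b: {s0, s1, s2}
read a: {s0, s1, s2, s3}
read a: {s0, s1, s2, s3}
read a: {s0, s1, s2, s3}
read a: {s0, s1, s2, s3}
read b: {s0, s1, s2, s3}
read a: {s0, s1, s2, s3}
read b: {s0, s1, s2, s3}
read b: {s0, s1, s2, s3}
read b: {s0, s1, s2, s3}
Final reachable set {s0, s1, s2, s3} has 4 states.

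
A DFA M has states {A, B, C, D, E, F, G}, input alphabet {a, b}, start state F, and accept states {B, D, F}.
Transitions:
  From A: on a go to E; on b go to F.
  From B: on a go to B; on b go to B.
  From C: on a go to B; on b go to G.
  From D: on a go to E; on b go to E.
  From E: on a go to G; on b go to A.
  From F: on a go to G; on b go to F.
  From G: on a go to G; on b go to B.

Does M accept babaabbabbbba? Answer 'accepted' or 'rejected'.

F --b--> F
F --a--> G
G --b--> B
B --a--> B
B --a--> B
B --b--> B
B --b--> B
B --a--> B
B --b--> B
B --b--> B
B --b--> B
B --b--> B
B --a--> B
End in state B, which is an accepting state.

accepted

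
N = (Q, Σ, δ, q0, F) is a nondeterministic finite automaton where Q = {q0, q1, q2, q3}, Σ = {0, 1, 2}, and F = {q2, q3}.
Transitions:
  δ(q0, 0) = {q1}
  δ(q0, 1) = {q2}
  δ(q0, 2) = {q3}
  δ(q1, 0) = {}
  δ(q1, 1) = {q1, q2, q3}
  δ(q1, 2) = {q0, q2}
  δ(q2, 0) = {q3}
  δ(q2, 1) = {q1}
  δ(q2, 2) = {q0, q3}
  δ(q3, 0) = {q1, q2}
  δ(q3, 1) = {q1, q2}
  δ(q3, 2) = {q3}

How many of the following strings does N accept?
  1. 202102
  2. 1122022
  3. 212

202102: accepted
1122022: accepted
212: accepted

3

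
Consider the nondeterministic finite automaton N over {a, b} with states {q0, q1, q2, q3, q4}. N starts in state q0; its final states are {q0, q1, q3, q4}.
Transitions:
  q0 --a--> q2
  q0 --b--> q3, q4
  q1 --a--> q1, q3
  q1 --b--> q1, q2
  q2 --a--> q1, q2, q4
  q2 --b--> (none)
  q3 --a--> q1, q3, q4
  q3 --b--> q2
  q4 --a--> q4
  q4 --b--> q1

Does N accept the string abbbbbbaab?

Start: {q0}
read a: {q2}
read b: {}
The reachable set is empty and stays empty for the remaining 8 symbols.
Reachable ∩ accepting = {} — empty.

rejected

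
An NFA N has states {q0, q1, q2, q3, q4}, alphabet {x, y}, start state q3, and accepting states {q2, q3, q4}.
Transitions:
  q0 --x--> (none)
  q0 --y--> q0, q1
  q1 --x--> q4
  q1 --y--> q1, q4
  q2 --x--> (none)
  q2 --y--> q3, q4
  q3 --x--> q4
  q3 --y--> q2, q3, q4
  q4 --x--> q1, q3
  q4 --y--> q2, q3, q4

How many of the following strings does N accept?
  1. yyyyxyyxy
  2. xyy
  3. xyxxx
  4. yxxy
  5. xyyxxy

yyyyxyyxy: accepted
xyy: accepted
xyxxx: accepted
yxxy: accepted
xyyxxy: accepted

5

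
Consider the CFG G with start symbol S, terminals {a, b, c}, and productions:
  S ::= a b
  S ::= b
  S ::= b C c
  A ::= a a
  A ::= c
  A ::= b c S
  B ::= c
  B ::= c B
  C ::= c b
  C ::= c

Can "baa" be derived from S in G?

no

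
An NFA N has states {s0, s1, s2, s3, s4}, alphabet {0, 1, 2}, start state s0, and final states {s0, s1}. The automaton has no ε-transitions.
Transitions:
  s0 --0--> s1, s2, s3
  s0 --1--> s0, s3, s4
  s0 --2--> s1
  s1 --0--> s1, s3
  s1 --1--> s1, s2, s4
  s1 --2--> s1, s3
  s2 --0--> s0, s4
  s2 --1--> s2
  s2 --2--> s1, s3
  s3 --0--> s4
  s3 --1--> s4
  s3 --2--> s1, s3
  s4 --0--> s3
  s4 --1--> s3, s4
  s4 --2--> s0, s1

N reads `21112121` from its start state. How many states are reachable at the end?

Start: {s0}
read 2: {s1}
read 1: {s1, s2, s4}
read 1: {s1, s2, s3, s4}
read 1: {s1, s2, s3, s4}
read 2: {s0, s1, s3}
read 1: {s0, s1, s2, s3, s4}
read 2: {s0, s1, s3}
read 1: {s0, s1, s2, s3, s4}
Final reachable set {s0, s1, s2, s3, s4} has 5 states.

5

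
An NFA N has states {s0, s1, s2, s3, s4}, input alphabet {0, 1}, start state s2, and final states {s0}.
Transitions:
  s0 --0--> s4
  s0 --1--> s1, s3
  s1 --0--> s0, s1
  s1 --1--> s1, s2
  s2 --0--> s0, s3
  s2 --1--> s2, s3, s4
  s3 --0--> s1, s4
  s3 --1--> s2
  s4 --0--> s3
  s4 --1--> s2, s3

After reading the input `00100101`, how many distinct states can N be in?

3

Start: {s2}
read 0: {s0, s3}
read 0: {s1, s4}
read 1: {s1, s2, s3}
read 0: {s0, s1, s3, s4}
read 0: {s0, s1, s3, s4}
read 1: {s1, s2, s3}
read 0: {s0, s1, s3, s4}
read 1: {s1, s2, s3}
Final reachable set {s1, s2, s3} has 3 states.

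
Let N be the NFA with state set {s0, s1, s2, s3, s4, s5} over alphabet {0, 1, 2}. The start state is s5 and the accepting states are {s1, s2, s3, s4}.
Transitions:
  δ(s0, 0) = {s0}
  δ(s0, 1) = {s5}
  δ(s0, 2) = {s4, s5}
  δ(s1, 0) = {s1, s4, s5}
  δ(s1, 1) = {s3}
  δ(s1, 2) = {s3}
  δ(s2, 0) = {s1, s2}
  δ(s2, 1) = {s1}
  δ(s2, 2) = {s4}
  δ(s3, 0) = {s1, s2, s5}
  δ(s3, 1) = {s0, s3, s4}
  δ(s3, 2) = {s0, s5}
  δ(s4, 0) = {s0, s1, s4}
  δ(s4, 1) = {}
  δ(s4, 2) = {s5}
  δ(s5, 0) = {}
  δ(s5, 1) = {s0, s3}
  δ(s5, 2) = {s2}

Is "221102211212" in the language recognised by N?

rejected

Start: {s5}
read 2: {s2}
read 2: {s4}
read 1: {}
The reachable set is empty and stays empty for the remaining 9 symbols.
Reachable ∩ accepting = {} — empty.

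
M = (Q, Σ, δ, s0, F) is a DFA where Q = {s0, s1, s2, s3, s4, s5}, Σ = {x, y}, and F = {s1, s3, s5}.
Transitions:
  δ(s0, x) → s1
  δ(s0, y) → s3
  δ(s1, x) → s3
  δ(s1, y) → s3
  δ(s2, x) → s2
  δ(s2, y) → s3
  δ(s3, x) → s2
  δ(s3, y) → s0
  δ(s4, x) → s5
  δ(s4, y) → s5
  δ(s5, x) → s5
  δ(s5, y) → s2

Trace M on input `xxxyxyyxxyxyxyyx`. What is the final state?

s1

s0 --x--> s1
s1 --x--> s3
s3 --x--> s2
s2 --y--> s3
s3 --x--> s2
s2 --y--> s3
s3 --y--> s0
s0 --x--> s1
s1 --x--> s3
s3 --y--> s0
s0 --x--> s1
s1 --y--> s3
s3 --x--> s2
s2 --y--> s3
s3 --y--> s0
s0 --x--> s1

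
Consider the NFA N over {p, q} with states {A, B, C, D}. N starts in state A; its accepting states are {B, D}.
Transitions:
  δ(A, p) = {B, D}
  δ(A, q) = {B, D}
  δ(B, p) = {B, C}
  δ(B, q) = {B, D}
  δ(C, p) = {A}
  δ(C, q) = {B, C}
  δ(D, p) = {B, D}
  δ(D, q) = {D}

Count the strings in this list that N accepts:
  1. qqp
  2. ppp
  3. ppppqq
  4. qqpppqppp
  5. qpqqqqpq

qqp: accepted
ppp: accepted
ppppqq: accepted
qqpppqppp: accepted
qpqqqqpq: accepted

5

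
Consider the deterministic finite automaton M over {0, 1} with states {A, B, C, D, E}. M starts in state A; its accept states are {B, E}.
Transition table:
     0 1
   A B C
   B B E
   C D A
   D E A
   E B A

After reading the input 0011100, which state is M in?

A --0--> B
B --0--> B
B --1--> E
E --1--> A
A --1--> C
C --0--> D
D --0--> E

E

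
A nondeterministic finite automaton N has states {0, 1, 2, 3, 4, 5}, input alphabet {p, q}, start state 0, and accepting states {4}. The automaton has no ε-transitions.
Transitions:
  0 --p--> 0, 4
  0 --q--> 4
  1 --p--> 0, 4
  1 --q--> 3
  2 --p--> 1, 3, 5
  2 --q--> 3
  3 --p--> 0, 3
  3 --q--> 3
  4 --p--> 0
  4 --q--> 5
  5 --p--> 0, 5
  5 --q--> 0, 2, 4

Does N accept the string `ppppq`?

accepted

Start: {0}
read p: {0, 4}
read p: {0, 4}
read p: {0, 4}
read p: {0, 4}
read q: {4, 5}
Reachable ∩ accepting = {4} — nonempty.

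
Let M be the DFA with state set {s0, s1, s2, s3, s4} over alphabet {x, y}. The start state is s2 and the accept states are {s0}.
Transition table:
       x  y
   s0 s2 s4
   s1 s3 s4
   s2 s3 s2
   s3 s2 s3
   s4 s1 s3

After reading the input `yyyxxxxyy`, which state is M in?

s2

s2 --y--> s2
s2 --y--> s2
s2 --y--> s2
s2 --x--> s3
s3 --x--> s2
s2 --x--> s3
s3 --x--> s2
s2 --y--> s2
s2 --y--> s2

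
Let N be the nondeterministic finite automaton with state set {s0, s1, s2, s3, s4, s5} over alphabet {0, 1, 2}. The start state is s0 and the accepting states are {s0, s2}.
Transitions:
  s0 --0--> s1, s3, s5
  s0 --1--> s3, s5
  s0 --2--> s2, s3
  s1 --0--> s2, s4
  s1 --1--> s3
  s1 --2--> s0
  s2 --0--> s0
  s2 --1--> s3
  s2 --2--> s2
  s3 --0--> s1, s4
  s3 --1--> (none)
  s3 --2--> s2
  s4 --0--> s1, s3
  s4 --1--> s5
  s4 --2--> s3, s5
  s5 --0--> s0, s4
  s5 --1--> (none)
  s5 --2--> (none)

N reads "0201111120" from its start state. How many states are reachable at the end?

Start: {s0}
read 0: {s1, s3, s5}
read 2: {s0, s2}
read 0: {s0, s1, s3, s5}
read 1: {s3, s5}
read 1: {}
The reachable set is empty and stays empty for the remaining 5 symbols.
Final reachable set {} has 0 states.

0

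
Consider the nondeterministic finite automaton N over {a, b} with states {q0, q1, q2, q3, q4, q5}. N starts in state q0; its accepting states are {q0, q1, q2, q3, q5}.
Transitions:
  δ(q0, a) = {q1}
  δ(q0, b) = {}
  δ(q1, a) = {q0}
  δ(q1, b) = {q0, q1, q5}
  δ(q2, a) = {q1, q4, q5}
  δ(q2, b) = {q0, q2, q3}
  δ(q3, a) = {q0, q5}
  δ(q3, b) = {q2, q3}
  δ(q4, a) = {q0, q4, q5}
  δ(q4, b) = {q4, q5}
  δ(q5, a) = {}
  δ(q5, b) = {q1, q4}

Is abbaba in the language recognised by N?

Start: {q0}
read a: {q1}
read b: {q0, q1, q5}
read b: {q0, q1, q4, q5}
read a: {q0, q1, q4, q5}
read b: {q0, q1, q4, q5}
read a: {q0, q1, q4, q5}
Reachable ∩ accepting = {q0, q1, q5} — nonempty.

accepted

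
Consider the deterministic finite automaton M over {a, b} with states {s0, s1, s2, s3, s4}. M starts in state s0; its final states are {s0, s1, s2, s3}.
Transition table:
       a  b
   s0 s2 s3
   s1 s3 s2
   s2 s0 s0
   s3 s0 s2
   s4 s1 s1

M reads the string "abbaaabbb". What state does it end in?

s0 --a--> s2
s2 --b--> s0
s0 --b--> s3
s3 --a--> s0
s0 --a--> s2
s2 --a--> s0
s0 --b--> s3
s3 --b--> s2
s2 --b--> s0

s0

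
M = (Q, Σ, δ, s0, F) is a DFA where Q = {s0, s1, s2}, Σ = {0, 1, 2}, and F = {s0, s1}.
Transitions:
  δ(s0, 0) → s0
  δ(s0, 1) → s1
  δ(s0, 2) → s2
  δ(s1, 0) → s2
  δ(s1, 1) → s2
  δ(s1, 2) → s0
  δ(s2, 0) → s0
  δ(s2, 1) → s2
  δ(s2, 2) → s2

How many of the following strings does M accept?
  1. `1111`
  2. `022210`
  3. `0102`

1

`1111`: rejected
`022210`: accepted
`0102`: rejected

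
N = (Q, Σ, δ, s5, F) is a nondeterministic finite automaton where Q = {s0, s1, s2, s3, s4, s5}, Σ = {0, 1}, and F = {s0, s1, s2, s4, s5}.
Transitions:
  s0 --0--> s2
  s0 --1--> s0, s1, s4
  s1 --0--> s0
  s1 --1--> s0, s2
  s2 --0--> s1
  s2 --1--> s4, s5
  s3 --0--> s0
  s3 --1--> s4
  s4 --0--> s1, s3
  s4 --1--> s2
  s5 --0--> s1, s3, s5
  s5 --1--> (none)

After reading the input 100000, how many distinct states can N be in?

0

Start: {s5}
read 1: {}
The reachable set is empty and stays empty for the remaining 5 symbols.
Final reachable set {} has 0 states.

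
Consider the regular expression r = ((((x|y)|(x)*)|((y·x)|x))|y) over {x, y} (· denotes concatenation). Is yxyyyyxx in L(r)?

Neither (((x|y)|(x)*)|((y·x)|x)) nor y matches yxyyyyxx.

no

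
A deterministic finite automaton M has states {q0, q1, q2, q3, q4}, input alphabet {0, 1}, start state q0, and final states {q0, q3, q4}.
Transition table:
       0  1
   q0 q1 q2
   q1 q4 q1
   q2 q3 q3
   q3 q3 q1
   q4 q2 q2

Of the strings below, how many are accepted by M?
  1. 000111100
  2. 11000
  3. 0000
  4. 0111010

000111100: rejected
11000: accepted
0000: accepted
0111010: accepted

3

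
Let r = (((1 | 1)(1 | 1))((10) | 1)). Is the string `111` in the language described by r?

Split as 11·1: ((1|1)(1|1)) matches 11 and ((10)|1) matches 1.

yes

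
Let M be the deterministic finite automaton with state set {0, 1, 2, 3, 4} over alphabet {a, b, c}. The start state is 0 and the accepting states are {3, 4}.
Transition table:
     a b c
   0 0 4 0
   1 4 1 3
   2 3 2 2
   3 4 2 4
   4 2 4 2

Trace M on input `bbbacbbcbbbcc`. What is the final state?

2

0 --b--> 4
4 --b--> 4
4 --b--> 4
4 --a--> 2
2 --c--> 2
2 --b--> 2
2 --b--> 2
2 --c--> 2
2 --b--> 2
2 --b--> 2
2 --b--> 2
2 --c--> 2
2 --c--> 2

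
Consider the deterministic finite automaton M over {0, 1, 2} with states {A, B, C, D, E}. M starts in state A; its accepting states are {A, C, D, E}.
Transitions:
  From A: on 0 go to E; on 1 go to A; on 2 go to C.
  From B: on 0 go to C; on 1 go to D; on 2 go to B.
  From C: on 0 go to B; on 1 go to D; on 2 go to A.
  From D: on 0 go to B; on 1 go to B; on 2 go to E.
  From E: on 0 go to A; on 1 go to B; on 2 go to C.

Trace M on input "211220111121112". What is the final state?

E

A --2--> C
C --1--> D
D --1--> B
B --2--> B
B --2--> B
B --0--> C
C --1--> D
D --1--> B
B --1--> D
D --1--> B
B --2--> B
B --1--> D
D --1--> B
B --1--> D
D --2--> E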